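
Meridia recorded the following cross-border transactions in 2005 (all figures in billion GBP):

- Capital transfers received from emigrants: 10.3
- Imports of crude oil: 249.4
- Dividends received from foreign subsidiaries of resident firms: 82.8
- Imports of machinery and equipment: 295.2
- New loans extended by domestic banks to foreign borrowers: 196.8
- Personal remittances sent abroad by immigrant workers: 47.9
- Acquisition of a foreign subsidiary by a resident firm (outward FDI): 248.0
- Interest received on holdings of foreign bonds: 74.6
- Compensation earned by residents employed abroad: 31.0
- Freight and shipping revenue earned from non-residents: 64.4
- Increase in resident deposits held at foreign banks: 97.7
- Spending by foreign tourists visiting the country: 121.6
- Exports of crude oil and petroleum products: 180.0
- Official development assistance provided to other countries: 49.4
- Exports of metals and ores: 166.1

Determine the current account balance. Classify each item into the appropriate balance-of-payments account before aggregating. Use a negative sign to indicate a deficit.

78.6

Goods: -249.4 - 295.2 + 180.0 + 166.1 = -198.5
Services: 121.6 + 64.4 = 186.0
Primary income: 82.8 + 74.6 + 31.0 = 188.4
Secondary income: -47.9 - 49.4 = -97.3
Current account = (-198.5) + 186.0 + 188.4 + (-97.3) = 78.6
(Excluded from the current account — capital account: capital transfers received from emigrants 10.3; financial account: new loans extended by domestic banks to foreign borrowers 196.8, acquisition of a foreign subsidiary by a resident firm (outward FDI) 248.0, increase in resident deposits held at foreign banks 97.7.)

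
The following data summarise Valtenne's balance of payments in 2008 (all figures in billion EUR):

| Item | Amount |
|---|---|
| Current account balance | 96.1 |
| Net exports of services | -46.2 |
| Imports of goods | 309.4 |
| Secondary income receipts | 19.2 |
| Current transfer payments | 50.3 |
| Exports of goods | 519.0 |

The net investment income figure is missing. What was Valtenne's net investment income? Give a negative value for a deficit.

-36.2

Current account = goods balance + services balance + net primary income + net secondary income
Sum of the known components = 132.3
Net investment income = CA - (known components) = 96.1 - 132.3 = -36.2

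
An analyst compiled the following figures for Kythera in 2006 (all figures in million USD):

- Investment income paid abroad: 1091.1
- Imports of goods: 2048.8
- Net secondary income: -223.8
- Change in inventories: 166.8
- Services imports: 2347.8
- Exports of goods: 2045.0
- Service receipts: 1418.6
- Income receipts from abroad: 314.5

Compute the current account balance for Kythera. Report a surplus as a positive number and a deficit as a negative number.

Goods balance = 2045.0 - 2048.8 = -3.8
Services balance = 1418.6 - 2347.8 = -929.2
Trade balance (goods + services) = -3.8 + (-929.2) = -933.0
Net primary income = 314.5 - 1091.1 = -776.6
Net secondary income = -223.8
Current account = -933.0 + (-776.6) + (-223.8) = -1933.4

-1933.4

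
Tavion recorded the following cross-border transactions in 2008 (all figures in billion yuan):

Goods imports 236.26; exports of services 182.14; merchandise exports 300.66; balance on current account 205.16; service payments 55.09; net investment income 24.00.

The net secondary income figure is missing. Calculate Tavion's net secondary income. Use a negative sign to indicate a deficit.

Current account = goods balance + services balance + net primary income + net secondary income
Sum of the known components = 215.45
Net secondary income = CA - (known components) = 205.16 - 215.45 = -10.29

-10.29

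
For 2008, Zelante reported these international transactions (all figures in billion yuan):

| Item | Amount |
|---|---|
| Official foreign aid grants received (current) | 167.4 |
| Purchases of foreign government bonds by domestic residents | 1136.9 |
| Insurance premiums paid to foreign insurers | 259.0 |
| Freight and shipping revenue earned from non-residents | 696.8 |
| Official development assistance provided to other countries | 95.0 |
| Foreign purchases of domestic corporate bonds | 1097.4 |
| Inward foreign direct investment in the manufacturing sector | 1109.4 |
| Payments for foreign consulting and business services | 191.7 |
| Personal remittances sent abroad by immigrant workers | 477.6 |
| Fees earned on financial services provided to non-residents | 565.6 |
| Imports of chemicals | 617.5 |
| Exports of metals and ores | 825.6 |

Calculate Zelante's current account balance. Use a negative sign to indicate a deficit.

Goods: 825.6 - 617.5 = 208.1
Services: -259.0 + 565.6 - 191.7 + 696.8 = 811.7
Secondary income: -95.0 - 477.6 + 167.4 = -405.2
Current account = 208.1 + 811.7 + (-405.2) = 614.6
(Excluded from the current account — financial account: purchases of foreign government bonds by domestic residents 1136.9, foreign purchases of domestic corporate bonds 1097.4, inward foreign direct investment in the manufacturing sector 1109.4.)

614.6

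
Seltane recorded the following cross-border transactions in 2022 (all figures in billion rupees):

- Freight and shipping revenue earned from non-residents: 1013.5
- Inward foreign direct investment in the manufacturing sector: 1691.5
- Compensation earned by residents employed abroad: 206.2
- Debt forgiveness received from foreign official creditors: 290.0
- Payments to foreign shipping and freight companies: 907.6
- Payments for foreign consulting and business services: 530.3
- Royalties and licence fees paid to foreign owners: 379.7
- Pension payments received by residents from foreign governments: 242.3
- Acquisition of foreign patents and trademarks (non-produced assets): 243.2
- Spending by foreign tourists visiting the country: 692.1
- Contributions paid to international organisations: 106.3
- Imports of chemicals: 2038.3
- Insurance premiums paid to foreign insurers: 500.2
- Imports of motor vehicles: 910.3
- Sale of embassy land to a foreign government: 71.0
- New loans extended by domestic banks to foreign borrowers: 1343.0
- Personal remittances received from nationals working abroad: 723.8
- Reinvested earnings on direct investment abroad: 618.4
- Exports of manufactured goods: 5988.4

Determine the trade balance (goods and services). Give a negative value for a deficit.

Goods: 5988.4 - 910.3 - 2038.3 = 3039.8
Services: -500.2 + 692.1 - 379.7 + 1013.5 - 907.6 - 530.3 = -612.2
Trade balance = 3039.8 + (-612.2) = 2427.6
(Excluded from the trade balance — financial account: inward foreign direct investment in the manufacturing sector 1691.5, new loans extended by domestic banks to foreign borrowers 1343.0; primary income: compensation earned by residents employed abroad 206.2, reinvested earnings on direct investment abroad 618.4; capital account: debt forgiveness received from foreign official creditors 290.0, acquisition of foreign patents and trademarks (non-produced assets) 243.2, sale of embassy land to a foreign government 71.0; secondary income: pension payments received by residents from foreign governments 242.3, contributions paid to international organisations 106.3, personal remittances received from nationals working abroad 723.8.)

2427.6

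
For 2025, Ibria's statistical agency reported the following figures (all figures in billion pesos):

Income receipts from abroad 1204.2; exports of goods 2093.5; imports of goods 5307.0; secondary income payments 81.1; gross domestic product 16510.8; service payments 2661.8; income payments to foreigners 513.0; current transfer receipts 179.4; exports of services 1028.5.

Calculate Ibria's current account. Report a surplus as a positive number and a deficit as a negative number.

-4057.3

Goods balance = 2093.5 - 5307.0 = -3213.5
Services balance = 1028.5 - 2661.8 = -1633.3
Trade balance (goods + services) = -3213.5 + (-1633.3) = -4846.8
Net primary income = 1204.2 - 513.0 = 691.2
Net secondary income = 179.4 - 81.1 = 98.3
Current account = -4846.8 + 691.2 + 98.3 = -4057.3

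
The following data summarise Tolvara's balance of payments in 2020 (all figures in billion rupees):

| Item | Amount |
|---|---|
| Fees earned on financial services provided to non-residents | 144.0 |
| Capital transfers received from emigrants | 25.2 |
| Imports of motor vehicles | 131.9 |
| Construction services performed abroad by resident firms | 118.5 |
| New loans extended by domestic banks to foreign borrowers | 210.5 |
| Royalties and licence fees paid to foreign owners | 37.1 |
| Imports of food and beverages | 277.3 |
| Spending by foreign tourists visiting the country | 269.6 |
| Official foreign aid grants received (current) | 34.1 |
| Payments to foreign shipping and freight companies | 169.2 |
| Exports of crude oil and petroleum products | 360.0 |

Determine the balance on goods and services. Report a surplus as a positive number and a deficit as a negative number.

276.6

Goods: 360.0 - 131.9 - 277.3 = -49.2
Services: 118.5 + 144.0 - 37.1 + 269.6 - 169.2 = 325.8
Trade balance = -49.2 + 325.8 = 276.6
(Excluded from the trade balance — capital account: capital transfers received from emigrants 25.2; financial account: new loans extended by domestic banks to foreign borrowers 210.5; secondary income: official foreign aid grants received (current) 34.1.)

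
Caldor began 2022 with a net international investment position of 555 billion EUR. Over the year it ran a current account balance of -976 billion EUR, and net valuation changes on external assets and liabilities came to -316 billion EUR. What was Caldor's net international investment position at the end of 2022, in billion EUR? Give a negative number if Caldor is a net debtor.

Change in NIIP = current account + net valuation change = -976 + (-316) = -1292
End-of-year NIIP = 555 + (-1292) = -737

-737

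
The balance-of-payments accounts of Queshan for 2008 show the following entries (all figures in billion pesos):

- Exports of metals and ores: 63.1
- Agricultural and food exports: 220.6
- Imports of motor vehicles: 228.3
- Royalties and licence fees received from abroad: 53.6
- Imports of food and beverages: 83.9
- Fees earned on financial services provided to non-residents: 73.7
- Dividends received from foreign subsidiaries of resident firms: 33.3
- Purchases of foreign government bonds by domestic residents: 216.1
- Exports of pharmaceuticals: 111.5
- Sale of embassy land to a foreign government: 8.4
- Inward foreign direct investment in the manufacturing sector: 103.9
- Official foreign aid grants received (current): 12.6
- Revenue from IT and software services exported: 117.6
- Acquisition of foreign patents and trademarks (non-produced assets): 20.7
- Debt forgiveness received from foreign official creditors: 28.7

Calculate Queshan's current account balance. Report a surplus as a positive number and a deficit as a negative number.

Goods: 63.1 + 220.6 - 83.9 - 228.3 + 111.5 = 83.0
Services: 117.6 + 53.6 + 73.7 = 244.9
Primary income: 33.3
Secondary income: 12.6
Current account = 83.0 + 244.9 + 33.3 + 12.6 = 373.8
(Excluded from the current account — financial account: purchases of foreign government bonds by domestic residents 216.1, inward foreign direct investment in the manufacturing sector 103.9; capital account: sale of embassy land to a foreign government 8.4, acquisition of foreign patents and trademarks (non-produced assets) 20.7, debt forgiveness received from foreign official creditors 28.7.)

373.8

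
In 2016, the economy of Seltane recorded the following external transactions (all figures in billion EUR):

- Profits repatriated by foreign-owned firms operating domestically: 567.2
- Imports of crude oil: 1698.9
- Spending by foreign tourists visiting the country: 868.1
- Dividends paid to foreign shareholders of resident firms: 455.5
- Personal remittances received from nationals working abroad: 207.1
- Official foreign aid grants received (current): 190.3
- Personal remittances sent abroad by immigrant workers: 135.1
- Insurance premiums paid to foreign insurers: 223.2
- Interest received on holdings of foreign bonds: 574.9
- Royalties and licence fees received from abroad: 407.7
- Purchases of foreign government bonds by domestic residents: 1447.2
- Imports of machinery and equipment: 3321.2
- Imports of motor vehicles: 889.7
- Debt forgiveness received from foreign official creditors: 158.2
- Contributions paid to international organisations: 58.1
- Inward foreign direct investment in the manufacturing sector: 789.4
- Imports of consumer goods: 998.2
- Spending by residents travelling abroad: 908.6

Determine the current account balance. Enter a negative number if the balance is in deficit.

-7007.6

Goods: -889.7 - 3321.2 - 1698.9 - 998.2 = -6908.0
Services: 868.1 - 223.2 - 908.6 + 407.7 = 144.0
Primary income: -567.2 - 455.5 + 574.9 = -447.8
Secondary income: 190.3 + 207.1 - 135.1 - 58.1 = 204.2
Current account = (-6908.0) + 144.0 + (-447.8) + 204.2 = -7007.6
(Excluded from the current account — financial account: purchases of foreign government bonds by domestic residents 1447.2, inward foreign direct investment in the manufacturing sector 789.4; capital account: debt forgiveness received from foreign official creditors 158.2.)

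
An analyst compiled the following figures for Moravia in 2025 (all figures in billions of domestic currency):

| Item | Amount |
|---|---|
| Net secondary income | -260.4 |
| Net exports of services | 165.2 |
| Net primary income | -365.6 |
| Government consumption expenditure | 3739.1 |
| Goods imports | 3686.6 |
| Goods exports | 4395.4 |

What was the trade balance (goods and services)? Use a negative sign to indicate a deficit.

874.0

Goods balance = 4395.4 - 3686.6 = 708.8
Services balance = 165.2
Trade balance (goods + services) = 708.8 + 165.2 = 874.0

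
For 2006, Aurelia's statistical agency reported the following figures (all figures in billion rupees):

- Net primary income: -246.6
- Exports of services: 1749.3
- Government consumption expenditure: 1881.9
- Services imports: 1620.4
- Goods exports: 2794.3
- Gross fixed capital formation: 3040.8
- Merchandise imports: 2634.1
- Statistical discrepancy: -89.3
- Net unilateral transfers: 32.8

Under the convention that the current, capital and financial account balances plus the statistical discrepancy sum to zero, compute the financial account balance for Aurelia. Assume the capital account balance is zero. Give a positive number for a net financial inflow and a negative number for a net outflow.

Goods balance = 2794.3 - 2634.1 = 160.2
Services balance = 1749.3 - 1620.4 = 128.9
Trade balance (goods + services) = 160.2 + 128.9 = 289.1
Net primary income = -246.6
Net secondary income = 32.8
Current account = 289.1 + (-246.6) + 32.8 = 75.3
Financial account = -(75.3 + (-89.3)) = 14.0

14.0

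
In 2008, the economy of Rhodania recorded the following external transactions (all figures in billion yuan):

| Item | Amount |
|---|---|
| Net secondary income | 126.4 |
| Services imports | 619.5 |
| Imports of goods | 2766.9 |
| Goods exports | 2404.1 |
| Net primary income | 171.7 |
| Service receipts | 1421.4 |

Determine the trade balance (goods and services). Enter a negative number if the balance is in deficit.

Goods balance = 2404.1 - 2766.9 = -362.8
Services balance = 1421.4 - 619.5 = 801.9
Trade balance (goods + services) = -362.8 + 801.9 = 439.1

439.1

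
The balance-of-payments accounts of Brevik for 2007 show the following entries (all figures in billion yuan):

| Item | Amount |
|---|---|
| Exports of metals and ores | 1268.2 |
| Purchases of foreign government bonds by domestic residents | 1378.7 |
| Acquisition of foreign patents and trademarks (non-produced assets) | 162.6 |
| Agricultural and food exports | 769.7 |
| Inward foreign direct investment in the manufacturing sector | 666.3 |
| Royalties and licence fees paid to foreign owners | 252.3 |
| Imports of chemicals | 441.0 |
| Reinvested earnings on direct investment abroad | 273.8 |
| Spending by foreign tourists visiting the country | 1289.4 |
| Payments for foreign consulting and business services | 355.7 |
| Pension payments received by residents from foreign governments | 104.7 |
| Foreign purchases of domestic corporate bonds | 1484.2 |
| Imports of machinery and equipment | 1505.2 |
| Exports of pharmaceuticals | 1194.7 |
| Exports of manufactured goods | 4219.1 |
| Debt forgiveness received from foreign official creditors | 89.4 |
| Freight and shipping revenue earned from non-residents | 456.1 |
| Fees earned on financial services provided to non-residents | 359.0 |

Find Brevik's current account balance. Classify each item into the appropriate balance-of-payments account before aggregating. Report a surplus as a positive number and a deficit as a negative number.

Goods: 1268.2 + 769.7 - 1505.2 - 441.0 + 4219.1 + 1194.7 = 5505.5
Services: 456.1 - 252.3 - 355.7 + 1289.4 + 359.0 = 1496.5
Primary income: 273.8
Secondary income: 104.7
Current account = 5505.5 + 1496.5 + 273.8 + 104.7 = 7380.5
(Excluded from the current account — financial account: purchases of foreign government bonds by domestic residents 1378.7, inward foreign direct investment in the manufacturing sector 666.3, foreign purchases of domestic corporate bonds 1484.2; capital account: acquisition of foreign patents and trademarks (non-produced assets) 162.6, debt forgiveness received from foreign official creditors 89.4.)

7380.5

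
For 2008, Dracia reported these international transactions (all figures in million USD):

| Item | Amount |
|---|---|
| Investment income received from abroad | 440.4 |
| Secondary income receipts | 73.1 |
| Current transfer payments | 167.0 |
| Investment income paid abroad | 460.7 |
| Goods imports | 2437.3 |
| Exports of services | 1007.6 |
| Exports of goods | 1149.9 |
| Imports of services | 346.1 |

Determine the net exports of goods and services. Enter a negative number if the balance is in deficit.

-625.9

Goods balance = 1149.9 - 2437.3 = -1287.4
Services balance = 1007.6 - 346.1 = 661.5
Trade balance (goods + services) = -1287.4 + 661.5 = -625.9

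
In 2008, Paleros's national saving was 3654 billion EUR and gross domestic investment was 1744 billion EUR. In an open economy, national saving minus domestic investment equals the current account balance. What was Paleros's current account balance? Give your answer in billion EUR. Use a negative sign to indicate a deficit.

S - I = CA (net lending to the rest of the world).
CA = S - I = 3654 - 1744 = 1910

1910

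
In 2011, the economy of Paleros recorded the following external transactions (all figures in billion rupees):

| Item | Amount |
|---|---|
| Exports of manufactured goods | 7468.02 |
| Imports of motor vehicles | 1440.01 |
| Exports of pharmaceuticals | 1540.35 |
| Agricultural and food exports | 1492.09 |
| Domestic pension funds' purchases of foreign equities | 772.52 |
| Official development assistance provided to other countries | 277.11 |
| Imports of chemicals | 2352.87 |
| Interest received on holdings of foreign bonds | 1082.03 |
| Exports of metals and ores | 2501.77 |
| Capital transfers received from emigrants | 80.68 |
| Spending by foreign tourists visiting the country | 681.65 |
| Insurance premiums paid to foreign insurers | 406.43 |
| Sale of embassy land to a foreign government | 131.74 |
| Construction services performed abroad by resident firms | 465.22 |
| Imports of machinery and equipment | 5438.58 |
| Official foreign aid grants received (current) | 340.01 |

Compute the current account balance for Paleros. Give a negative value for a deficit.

Goods: -2352.87 + 2501.77 + 7468.02 + 1540.35 + 1492.09 - 1440.01 - 5438.58 = 3770.77
Services: 465.22 - 406.43 + 681.65 = 740.44
Primary income: 1082.03
Secondary income: 340.01 - 277.11 = 62.90
Current account = 3770.77 + 740.44 + 1082.03 + 62.90 = 5656.14
(Excluded from the current account — financial account: domestic pension funds' purchases of foreign equities 772.52; capital account: capital transfers received from emigrants 80.68, sale of embassy land to a foreign government 131.74.)

5656.14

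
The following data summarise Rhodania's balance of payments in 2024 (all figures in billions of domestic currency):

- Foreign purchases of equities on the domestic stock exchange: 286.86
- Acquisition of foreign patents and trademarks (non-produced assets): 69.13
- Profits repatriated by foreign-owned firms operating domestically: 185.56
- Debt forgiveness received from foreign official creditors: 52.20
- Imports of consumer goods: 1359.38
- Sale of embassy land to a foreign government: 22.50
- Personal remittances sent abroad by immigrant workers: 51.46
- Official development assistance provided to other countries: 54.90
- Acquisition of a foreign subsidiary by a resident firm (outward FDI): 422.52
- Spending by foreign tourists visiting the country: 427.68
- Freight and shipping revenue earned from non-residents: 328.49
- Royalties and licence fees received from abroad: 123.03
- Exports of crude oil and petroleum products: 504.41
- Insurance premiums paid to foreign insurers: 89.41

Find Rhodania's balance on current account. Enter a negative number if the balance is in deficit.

-357.10

Goods: 504.41 - 1359.38 = -854.97
Services: 328.49 + 123.03 - 89.41 + 427.68 = 789.79
Primary income: -185.56
Secondary income: -54.90 - 51.46 = -106.36
Current account = (-854.97) + 789.79 + (-185.56) + (-106.36) = -357.10
(Excluded from the current account — financial account: foreign purchases of equities on the domestic stock exchange 286.86, acquisition of a foreign subsidiary by a resident firm (outward FDI) 422.52; capital account: acquisition of foreign patents and trademarks (non-produced assets) 69.13, debt forgiveness received from foreign official creditors 52.20, sale of embassy land to a foreign government 22.50.)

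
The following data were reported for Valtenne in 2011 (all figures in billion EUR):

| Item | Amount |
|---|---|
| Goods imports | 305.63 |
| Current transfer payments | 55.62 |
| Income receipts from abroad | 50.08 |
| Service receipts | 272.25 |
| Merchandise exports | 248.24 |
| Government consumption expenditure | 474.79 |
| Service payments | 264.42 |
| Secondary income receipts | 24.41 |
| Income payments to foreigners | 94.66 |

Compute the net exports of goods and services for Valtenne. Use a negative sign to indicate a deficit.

Goods balance = 248.24 - 305.63 = -57.39
Services balance = 272.25 - 264.42 = 7.83
Trade balance (goods + services) = -57.39 + 7.83 = -49.56

-49.56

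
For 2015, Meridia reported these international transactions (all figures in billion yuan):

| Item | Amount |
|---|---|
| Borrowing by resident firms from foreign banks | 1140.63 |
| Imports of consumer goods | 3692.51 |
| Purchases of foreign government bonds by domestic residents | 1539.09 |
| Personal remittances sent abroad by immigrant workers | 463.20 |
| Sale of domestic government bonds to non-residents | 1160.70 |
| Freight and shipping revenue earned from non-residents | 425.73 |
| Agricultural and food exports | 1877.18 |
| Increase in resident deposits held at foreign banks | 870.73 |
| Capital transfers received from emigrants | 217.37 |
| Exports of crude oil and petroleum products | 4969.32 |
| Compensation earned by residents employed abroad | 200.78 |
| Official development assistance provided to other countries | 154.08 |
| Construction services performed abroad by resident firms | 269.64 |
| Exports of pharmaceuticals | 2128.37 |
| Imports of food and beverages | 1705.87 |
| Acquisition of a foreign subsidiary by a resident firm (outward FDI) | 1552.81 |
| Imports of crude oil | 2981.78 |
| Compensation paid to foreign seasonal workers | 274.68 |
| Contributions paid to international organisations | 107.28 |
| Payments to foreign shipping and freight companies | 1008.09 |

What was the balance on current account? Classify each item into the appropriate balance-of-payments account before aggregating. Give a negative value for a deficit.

-516.47

Goods: -1705.87 - 3692.51 + 2128.37 + 4969.32 - 2981.78 + 1877.18 = 594.71
Services: -1008.09 + 425.73 + 269.64 = -312.72
Primary income: -274.68 + 200.78 = -73.90
Secondary income: -154.08 - 107.28 - 463.20 = -724.56
Current account = 594.71 + (-312.72) + (-73.90) + (-724.56) = -516.47
(Excluded from the current account — financial account: borrowing by resident firms from foreign banks 1140.63, purchases of foreign government bonds by domestic residents 1539.09, sale of domestic government bonds to non-residents 1160.70, increase in resident deposits held at foreign banks 870.73, acquisition of a foreign subsidiary by a resident firm (outward FDI) 1552.81; capital account: capital transfers received from emigrants 217.37.)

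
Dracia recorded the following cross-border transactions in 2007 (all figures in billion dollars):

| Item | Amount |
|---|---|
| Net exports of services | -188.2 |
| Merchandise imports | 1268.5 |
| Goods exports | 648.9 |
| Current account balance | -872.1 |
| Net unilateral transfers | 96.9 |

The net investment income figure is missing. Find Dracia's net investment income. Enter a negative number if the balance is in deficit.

-161.2

Current account = goods balance + services balance + net primary income + net secondary income
Sum of the known components = -710.9
Net investment income = CA - (known components) = -872.1 - (-710.9) = -161.2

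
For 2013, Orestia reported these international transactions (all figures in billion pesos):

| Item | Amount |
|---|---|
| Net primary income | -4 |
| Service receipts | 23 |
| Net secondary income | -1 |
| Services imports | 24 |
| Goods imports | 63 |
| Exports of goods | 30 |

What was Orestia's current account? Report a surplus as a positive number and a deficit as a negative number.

Goods balance = 30 - 63 = -33
Services balance = 23 - 24 = -1
Trade balance (goods + services) = -33 + (-1) = -34
Net primary income = -4
Net secondary income = -1
Current account = -34 + (-4) + (-1) = -39

-39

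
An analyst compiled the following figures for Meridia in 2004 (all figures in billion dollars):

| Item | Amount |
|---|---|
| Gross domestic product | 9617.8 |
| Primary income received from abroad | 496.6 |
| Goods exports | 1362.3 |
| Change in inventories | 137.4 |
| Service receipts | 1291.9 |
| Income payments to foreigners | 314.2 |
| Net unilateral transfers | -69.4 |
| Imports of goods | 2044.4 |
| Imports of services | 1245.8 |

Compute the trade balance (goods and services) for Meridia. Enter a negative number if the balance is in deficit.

Goods balance = 1362.3 - 2044.4 = -682.1
Services balance = 1291.9 - 1245.8 = 46.1
Trade balance (goods + services) = -682.1 + 46.1 = -636.0

-636.0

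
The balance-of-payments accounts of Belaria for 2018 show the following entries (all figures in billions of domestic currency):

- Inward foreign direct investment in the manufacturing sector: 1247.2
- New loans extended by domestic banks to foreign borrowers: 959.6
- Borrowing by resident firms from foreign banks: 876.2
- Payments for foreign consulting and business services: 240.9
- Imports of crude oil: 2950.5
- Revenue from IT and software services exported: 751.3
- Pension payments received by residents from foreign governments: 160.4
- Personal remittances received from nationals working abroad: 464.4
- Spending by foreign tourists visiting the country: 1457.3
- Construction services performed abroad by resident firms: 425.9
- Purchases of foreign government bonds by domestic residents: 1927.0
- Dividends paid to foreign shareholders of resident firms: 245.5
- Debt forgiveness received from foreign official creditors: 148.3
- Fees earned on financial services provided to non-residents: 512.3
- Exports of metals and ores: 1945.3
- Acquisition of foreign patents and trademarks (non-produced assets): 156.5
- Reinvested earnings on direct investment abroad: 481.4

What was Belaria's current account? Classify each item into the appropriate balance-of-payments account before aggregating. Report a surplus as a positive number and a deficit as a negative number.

2761.4

Goods: -2950.5 + 1945.3 = -1005.2
Services: 1457.3 + 751.3 + 425.9 - 240.9 + 512.3 = 2905.9
Primary income: -245.5 + 481.4 = 235.9
Secondary income: 160.4 + 464.4 = 624.8
Current account = (-1005.2) + 2905.9 + 235.9 + 624.8 = 2761.4
(Excluded from the current account — financial account: inward foreign direct investment in the manufacturing sector 1247.2, new loans extended by domestic banks to foreign borrowers 959.6, borrowing by resident firms from foreign banks 876.2, purchases of foreign government bonds by domestic residents 1927.0; capital account: debt forgiveness received from foreign official creditors 148.3, acquisition of foreign patents and trademarks (non-produced assets) 156.5.)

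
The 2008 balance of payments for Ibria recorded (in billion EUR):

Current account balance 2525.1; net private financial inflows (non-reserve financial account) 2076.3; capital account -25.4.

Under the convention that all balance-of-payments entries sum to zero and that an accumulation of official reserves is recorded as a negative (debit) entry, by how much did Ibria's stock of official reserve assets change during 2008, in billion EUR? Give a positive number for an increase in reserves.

4576.0

Official reserve transactions balance = -(2525.1 + (-25.4) + 2076.3) = -4576.0
An accumulation of reserves is recorded as a debit (negative entry), so the change in the stock of reserves is the negative of that balance.
Change in official reserves = -(-4576.0) = 4576.0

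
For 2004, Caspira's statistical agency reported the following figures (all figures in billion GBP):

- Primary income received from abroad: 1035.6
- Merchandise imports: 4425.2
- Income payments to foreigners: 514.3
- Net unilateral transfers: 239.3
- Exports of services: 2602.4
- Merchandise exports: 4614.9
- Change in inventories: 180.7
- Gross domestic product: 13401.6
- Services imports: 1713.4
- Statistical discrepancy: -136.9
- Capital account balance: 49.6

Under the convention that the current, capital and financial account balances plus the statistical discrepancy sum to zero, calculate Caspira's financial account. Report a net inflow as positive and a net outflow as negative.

Goods balance = 4614.9 - 4425.2 = 189.7
Services balance = 2602.4 - 1713.4 = 889.0
Trade balance (goods + services) = 189.7 + 889.0 = 1078.7
Net primary income = 1035.6 - 514.3 = 521.3
Net secondary income = 239.3
Current account = 1078.7 + 521.3 + 239.3 = 1839.3
Financial account = -(1839.3 + 49.6 + (-136.9)) = -1752.0

-1752.0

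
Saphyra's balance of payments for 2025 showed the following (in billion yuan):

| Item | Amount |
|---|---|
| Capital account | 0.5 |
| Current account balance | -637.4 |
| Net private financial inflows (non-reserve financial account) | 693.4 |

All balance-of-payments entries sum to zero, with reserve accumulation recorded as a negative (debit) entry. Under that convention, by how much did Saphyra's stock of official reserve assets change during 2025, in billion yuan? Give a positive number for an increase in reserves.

56.5

Official reserve transactions balance = -((-637.4) + 0.5 + 693.4) = -56.5
An accumulation of reserves is recorded as a debit (negative entry), so the change in the stock of reserves is the negative of that balance.
Change in official reserves = -(-56.5) = 56.5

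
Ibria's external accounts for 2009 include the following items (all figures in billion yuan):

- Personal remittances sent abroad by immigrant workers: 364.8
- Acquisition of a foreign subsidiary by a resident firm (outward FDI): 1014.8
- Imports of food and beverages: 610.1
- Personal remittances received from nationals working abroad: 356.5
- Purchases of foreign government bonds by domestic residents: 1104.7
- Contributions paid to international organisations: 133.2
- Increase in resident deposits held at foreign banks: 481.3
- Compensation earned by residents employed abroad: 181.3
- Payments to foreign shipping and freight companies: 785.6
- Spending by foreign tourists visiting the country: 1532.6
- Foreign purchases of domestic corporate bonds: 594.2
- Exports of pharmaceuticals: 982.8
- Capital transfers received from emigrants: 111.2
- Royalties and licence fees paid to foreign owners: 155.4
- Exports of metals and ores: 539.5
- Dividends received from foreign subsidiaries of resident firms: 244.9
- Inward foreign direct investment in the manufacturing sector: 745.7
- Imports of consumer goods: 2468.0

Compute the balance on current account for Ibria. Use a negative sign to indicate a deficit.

Goods: -610.1 + 539.5 + 982.8 - 2468.0 = -1555.8
Services: 1532.6 - 155.4 - 785.6 = 591.6
Primary income: 181.3 + 244.9 = 426.2
Secondary income: -133.2 + 356.5 - 364.8 = -141.5
Current account = (-1555.8) + 591.6 + 426.2 + (-141.5) = -679.5
(Excluded from the current account — financial account: acquisition of a foreign subsidiary by a resident firm (outward FDI) 1014.8, purchases of foreign government bonds by domestic residents 1104.7, increase in resident deposits held at foreign banks 481.3, foreign purchases of domestic corporate bonds 594.2, inward foreign direct investment in the manufacturing sector 745.7; capital account: capital transfers received from emigrants 111.2.)

-679.5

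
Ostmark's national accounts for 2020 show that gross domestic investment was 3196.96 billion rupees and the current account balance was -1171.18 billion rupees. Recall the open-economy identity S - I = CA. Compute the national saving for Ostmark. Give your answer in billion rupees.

2025.78

S = I + CA = 3196.96 + (-1171.18) = 2025.78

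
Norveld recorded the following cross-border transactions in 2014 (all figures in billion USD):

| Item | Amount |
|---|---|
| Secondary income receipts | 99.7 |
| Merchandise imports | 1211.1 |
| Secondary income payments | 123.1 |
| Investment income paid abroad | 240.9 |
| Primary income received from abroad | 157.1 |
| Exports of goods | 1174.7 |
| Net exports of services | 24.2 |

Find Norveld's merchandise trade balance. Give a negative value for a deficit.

Goods balance = 1174.7 - 1211.1 = -36.4

-36.4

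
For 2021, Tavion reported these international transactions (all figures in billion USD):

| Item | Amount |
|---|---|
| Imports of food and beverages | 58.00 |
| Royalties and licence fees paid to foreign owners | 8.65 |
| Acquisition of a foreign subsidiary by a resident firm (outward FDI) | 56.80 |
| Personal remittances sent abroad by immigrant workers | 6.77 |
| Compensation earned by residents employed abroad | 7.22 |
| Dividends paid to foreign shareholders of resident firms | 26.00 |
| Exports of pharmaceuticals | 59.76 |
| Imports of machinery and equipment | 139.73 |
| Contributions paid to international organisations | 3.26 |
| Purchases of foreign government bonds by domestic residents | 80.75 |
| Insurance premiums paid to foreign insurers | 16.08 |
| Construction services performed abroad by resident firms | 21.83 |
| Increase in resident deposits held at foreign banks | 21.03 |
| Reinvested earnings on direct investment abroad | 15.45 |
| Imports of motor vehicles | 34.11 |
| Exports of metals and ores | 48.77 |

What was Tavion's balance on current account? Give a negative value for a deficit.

Goods: -58.00 + 59.76 - 34.11 - 139.73 + 48.77 = -123.31
Services: 21.83 - 8.65 - 16.08 = -2.90
Primary income: -26.00 + 15.45 + 7.22 = -3.33
Secondary income: -6.77 - 3.26 = -10.03
Current account = (-123.31) + (-2.90) + (-3.33) + (-10.03) = -139.57
(Excluded from the current account — financial account: acquisition of a foreign subsidiary by a resident firm (outward FDI) 56.80, purchases of foreign government bonds by domestic residents 80.75, increase in resident deposits held at foreign banks 21.03.)

-139.57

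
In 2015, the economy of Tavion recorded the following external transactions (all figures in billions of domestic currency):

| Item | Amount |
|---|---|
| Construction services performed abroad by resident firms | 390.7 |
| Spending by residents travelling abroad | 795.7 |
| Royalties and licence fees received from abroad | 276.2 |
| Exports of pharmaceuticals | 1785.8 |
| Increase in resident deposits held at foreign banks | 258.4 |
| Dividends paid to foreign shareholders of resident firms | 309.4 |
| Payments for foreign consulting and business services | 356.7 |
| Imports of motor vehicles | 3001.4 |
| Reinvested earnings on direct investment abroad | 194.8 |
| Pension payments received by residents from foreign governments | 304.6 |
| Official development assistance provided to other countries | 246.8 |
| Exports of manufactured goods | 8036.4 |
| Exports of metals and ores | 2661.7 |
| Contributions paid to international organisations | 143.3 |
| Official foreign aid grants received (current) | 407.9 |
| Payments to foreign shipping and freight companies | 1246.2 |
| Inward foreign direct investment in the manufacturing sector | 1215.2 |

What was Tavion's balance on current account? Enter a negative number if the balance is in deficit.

Goods: 1785.8 + 2661.7 - 3001.4 + 8036.4 = 9482.5
Services: 390.7 - 1246.2 + 276.2 - 795.7 - 356.7 = -1731.7
Primary income: 194.8 - 309.4 = -114.6
Secondary income: -246.8 + 407.9 - 143.3 + 304.6 = 322.4
Current account = 9482.5 + (-1731.7) + (-114.6) + 322.4 = 7958.6
(Excluded from the current account — financial account: increase in resident deposits held at foreign banks 258.4, inward foreign direct investment in the manufacturing sector 1215.2.)

7958.6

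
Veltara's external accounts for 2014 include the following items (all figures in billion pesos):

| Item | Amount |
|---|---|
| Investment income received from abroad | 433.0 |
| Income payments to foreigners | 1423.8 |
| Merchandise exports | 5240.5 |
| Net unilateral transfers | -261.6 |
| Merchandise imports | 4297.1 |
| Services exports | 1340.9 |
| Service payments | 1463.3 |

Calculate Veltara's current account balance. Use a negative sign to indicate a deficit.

Goods balance = 5240.5 - 4297.1 = 943.4
Services balance = 1340.9 - 1463.3 = -122.4
Trade balance (goods + services) = 943.4 + (-122.4) = 821.0
Net primary income = 433.0 - 1423.8 = -990.8
Net secondary income = -261.6
Current account = 821.0 + (-990.8) + (-261.6) = -431.4

-431.4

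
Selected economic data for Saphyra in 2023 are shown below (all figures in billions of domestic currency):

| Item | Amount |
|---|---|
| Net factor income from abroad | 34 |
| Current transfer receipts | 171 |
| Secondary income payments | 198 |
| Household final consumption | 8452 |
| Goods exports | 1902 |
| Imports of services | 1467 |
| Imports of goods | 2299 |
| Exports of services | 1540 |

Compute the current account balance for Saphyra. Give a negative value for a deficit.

Goods balance = 1902 - 2299 = -397
Services balance = 1540 - 1467 = 73
Trade balance (goods + services) = -397 + 73 = -324
Net primary income = 34
Net secondary income = 171 - 198 = -27
Current account = -324 + 34 + (-27) = -317

-317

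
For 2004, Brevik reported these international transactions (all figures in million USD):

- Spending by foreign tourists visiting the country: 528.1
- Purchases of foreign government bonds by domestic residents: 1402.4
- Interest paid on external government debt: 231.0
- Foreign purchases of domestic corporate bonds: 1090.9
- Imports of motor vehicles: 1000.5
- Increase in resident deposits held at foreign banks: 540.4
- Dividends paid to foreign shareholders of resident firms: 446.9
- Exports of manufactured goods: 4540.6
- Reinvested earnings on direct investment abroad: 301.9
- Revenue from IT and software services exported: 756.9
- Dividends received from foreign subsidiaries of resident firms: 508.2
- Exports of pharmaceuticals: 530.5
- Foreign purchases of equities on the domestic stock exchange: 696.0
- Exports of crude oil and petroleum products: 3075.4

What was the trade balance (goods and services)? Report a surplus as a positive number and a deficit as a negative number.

Goods: 3075.4 - 1000.5 + 4540.6 + 530.5 = 7146.0
Services: 756.9 + 528.1 = 1285.0
Trade balance = 7146.0 + 1285.0 = 8431.0
(Excluded from the trade balance — financial account: purchases of foreign government bonds by domestic residents 1402.4, foreign purchases of domestic corporate bonds 1090.9, increase in resident deposits held at foreign banks 540.4, foreign purchases of equities on the domestic stock exchange 696.0; primary income: interest paid on external government debt 231.0, dividends paid to foreign shareholders of resident firms 446.9, reinvested earnings on direct investment abroad 301.9, dividends received from foreign subsidiaries of resident firms 508.2.)

8431.0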